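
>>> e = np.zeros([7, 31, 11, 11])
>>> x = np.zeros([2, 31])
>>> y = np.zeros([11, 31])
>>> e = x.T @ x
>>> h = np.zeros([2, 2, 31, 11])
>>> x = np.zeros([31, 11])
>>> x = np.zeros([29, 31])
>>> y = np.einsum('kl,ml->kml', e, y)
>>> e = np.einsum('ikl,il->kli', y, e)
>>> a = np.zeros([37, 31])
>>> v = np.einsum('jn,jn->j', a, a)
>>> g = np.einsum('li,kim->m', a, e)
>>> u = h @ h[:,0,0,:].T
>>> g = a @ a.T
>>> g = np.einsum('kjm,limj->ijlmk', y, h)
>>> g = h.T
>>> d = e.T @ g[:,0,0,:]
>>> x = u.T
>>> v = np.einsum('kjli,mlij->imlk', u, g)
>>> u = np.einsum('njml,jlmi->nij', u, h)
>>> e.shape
(11, 31, 31)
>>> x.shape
(2, 31, 2, 2)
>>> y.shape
(31, 11, 31)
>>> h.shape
(2, 2, 31, 11)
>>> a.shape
(37, 31)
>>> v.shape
(2, 11, 31, 2)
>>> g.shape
(11, 31, 2, 2)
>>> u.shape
(2, 11, 2)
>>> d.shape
(31, 31, 2)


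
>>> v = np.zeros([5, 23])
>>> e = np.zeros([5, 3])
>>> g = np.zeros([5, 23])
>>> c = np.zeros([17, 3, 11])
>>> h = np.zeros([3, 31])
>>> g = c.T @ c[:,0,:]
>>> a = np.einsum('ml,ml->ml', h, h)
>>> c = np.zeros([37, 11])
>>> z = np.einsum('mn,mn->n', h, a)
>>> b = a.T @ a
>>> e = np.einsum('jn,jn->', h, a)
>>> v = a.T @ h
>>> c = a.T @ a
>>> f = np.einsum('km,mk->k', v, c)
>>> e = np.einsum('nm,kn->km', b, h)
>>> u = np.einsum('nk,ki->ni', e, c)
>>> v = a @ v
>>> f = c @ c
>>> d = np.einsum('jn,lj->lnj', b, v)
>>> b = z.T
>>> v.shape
(3, 31)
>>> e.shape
(3, 31)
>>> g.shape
(11, 3, 11)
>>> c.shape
(31, 31)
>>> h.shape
(3, 31)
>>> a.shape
(3, 31)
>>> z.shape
(31,)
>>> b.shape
(31,)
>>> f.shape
(31, 31)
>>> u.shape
(3, 31)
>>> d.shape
(3, 31, 31)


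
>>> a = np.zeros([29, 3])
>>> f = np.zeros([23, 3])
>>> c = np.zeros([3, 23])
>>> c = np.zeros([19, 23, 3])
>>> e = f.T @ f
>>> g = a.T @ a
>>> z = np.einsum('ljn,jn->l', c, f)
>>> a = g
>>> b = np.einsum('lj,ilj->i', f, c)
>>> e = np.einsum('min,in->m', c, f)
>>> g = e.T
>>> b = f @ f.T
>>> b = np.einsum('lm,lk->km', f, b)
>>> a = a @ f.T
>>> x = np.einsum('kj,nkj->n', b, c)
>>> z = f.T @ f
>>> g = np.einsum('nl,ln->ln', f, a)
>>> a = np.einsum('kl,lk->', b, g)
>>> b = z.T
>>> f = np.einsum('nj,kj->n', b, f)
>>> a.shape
()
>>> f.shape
(3,)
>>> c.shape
(19, 23, 3)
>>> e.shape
(19,)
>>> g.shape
(3, 23)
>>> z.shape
(3, 3)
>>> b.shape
(3, 3)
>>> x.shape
(19,)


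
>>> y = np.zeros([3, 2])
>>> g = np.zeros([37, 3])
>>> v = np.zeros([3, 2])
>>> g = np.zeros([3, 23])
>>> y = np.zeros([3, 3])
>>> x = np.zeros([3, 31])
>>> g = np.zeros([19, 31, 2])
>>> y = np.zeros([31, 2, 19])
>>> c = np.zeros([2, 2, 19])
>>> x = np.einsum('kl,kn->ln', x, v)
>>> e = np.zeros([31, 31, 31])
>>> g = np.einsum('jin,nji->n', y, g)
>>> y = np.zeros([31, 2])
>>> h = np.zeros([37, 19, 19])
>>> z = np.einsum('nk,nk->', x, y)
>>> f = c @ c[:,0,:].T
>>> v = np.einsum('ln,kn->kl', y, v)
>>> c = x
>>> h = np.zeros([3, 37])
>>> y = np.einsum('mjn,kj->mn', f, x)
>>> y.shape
(2, 2)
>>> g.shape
(19,)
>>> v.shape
(3, 31)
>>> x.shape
(31, 2)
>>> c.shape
(31, 2)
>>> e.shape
(31, 31, 31)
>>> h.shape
(3, 37)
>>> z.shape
()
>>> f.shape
(2, 2, 2)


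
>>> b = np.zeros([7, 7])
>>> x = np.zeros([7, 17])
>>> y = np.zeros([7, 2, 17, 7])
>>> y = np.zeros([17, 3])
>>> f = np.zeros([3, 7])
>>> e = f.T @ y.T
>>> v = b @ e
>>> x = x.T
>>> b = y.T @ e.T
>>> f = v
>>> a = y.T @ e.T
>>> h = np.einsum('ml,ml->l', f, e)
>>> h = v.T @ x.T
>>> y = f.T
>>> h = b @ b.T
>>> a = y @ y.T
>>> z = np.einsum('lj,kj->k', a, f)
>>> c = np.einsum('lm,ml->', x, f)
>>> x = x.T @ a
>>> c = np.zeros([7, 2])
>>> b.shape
(3, 7)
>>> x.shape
(7, 17)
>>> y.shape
(17, 7)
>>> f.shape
(7, 17)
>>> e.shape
(7, 17)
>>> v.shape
(7, 17)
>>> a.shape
(17, 17)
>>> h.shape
(3, 3)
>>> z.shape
(7,)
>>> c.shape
(7, 2)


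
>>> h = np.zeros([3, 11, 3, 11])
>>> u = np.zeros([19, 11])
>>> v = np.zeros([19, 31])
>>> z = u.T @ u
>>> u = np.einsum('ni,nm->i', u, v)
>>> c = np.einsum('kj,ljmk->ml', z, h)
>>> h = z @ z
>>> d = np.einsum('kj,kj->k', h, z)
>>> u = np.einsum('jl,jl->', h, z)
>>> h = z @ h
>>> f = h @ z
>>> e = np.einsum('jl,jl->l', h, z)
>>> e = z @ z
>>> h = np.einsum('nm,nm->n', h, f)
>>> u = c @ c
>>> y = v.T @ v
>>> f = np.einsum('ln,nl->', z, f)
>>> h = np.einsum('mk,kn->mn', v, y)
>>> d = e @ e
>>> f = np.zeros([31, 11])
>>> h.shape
(19, 31)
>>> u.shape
(3, 3)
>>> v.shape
(19, 31)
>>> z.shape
(11, 11)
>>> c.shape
(3, 3)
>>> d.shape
(11, 11)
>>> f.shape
(31, 11)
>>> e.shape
(11, 11)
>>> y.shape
(31, 31)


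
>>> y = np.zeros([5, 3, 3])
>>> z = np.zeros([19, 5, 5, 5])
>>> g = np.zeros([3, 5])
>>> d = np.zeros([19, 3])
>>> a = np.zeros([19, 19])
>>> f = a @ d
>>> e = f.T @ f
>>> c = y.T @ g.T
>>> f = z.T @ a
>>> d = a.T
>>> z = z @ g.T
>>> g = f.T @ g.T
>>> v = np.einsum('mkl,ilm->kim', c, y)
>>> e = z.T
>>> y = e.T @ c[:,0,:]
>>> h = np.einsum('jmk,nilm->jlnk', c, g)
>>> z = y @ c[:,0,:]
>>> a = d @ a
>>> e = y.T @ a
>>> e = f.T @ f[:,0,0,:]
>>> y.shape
(19, 5, 5, 3)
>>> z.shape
(19, 5, 5, 3)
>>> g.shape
(19, 5, 5, 3)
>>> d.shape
(19, 19)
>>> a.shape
(19, 19)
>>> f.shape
(5, 5, 5, 19)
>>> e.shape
(19, 5, 5, 19)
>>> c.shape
(3, 3, 3)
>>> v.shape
(3, 5, 3)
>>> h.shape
(3, 5, 19, 3)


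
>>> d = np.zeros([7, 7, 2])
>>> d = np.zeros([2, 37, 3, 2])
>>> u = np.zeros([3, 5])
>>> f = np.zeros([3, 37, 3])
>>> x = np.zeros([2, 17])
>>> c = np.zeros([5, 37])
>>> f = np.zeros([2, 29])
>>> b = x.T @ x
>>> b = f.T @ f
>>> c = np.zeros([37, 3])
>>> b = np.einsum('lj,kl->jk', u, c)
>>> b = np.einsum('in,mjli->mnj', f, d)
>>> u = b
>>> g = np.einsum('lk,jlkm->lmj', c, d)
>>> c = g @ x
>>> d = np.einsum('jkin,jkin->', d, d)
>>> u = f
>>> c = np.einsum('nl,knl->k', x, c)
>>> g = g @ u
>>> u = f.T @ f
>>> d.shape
()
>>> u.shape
(29, 29)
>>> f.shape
(2, 29)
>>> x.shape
(2, 17)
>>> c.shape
(37,)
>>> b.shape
(2, 29, 37)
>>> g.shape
(37, 2, 29)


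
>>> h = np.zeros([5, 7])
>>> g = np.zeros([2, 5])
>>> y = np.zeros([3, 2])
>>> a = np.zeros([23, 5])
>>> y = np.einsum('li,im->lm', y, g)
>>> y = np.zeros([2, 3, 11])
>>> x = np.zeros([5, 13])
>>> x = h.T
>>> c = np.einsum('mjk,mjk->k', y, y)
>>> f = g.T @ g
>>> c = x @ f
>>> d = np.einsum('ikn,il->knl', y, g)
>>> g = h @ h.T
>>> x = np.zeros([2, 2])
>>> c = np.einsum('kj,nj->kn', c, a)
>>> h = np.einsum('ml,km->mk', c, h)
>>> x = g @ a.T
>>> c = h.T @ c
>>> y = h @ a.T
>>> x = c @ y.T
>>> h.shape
(7, 5)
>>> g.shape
(5, 5)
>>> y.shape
(7, 23)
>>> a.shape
(23, 5)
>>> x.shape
(5, 7)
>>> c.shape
(5, 23)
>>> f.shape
(5, 5)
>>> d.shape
(3, 11, 5)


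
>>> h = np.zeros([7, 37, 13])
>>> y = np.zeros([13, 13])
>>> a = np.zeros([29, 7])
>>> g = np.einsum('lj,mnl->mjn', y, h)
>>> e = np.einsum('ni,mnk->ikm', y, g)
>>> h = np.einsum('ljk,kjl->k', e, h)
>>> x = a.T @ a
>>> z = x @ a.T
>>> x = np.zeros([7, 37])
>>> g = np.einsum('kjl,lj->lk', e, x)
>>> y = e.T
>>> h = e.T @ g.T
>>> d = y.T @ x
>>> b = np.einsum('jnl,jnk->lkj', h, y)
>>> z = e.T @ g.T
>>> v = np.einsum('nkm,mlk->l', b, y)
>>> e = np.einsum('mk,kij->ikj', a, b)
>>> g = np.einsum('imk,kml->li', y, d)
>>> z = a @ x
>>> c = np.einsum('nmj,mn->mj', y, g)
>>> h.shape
(7, 37, 7)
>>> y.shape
(7, 37, 13)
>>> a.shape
(29, 7)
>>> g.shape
(37, 7)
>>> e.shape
(13, 7, 7)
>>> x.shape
(7, 37)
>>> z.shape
(29, 37)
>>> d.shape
(13, 37, 37)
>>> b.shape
(7, 13, 7)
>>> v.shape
(37,)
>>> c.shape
(37, 13)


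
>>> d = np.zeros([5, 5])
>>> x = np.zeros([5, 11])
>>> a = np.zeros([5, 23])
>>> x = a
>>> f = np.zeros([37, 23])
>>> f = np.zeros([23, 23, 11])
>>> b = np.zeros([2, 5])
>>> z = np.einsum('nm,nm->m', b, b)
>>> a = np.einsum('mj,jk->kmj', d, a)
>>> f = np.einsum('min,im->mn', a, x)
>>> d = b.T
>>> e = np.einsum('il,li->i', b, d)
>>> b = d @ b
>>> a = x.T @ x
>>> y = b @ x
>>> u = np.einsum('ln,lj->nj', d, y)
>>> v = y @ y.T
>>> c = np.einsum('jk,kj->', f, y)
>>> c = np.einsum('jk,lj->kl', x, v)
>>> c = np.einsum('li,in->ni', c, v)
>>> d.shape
(5, 2)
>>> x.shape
(5, 23)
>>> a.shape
(23, 23)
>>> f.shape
(23, 5)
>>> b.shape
(5, 5)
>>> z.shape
(5,)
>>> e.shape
(2,)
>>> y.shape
(5, 23)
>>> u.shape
(2, 23)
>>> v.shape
(5, 5)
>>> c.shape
(5, 5)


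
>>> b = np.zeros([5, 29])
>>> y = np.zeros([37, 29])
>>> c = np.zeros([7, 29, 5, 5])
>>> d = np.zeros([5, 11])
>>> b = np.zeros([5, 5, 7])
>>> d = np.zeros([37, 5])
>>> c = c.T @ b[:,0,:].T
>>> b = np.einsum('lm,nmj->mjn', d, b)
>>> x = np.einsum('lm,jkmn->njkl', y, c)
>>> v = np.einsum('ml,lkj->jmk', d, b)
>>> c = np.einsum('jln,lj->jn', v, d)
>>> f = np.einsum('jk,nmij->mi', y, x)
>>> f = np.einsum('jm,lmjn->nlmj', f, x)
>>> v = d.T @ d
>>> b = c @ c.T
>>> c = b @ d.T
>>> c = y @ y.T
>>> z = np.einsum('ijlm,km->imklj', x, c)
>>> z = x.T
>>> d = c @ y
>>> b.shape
(5, 5)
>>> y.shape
(37, 29)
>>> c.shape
(37, 37)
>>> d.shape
(37, 29)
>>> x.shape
(5, 5, 5, 37)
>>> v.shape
(5, 5)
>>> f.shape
(37, 5, 5, 5)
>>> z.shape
(37, 5, 5, 5)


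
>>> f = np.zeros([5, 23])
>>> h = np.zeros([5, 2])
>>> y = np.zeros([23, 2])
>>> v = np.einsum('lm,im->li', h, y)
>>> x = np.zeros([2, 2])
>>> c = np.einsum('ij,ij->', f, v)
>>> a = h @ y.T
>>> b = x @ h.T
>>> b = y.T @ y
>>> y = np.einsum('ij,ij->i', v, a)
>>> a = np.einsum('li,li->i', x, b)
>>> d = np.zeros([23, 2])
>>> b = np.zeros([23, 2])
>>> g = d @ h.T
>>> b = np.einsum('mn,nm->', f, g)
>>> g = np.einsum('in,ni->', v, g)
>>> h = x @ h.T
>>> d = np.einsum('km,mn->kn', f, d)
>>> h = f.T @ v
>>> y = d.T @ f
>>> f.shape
(5, 23)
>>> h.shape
(23, 23)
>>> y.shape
(2, 23)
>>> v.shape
(5, 23)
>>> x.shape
(2, 2)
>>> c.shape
()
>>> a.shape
(2,)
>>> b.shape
()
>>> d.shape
(5, 2)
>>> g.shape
()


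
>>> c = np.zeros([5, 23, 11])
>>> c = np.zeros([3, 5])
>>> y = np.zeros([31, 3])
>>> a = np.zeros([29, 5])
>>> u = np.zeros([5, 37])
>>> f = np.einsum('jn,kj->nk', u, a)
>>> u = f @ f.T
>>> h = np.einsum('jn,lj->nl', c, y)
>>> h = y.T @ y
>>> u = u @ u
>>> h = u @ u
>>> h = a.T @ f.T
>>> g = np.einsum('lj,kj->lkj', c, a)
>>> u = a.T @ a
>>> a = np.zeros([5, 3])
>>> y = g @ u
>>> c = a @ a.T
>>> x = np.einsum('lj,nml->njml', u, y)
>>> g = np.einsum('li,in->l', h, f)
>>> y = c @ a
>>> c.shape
(5, 5)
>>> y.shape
(5, 3)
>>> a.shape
(5, 3)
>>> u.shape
(5, 5)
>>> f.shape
(37, 29)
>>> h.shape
(5, 37)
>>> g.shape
(5,)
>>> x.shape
(3, 5, 29, 5)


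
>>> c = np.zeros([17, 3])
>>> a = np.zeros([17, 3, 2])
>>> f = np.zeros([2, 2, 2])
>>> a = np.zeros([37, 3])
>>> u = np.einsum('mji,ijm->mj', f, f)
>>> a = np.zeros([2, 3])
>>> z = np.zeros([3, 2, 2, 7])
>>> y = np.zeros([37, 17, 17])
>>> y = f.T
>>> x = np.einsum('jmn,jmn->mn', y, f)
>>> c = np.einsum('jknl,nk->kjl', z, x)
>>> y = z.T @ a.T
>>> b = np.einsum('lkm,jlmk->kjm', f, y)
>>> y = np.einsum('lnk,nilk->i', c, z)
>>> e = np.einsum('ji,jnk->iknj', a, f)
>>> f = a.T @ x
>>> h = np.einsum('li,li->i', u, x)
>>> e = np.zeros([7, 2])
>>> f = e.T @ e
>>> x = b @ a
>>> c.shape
(2, 3, 7)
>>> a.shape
(2, 3)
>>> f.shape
(2, 2)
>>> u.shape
(2, 2)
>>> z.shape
(3, 2, 2, 7)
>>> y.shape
(2,)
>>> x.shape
(2, 7, 3)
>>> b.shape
(2, 7, 2)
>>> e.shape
(7, 2)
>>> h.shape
(2,)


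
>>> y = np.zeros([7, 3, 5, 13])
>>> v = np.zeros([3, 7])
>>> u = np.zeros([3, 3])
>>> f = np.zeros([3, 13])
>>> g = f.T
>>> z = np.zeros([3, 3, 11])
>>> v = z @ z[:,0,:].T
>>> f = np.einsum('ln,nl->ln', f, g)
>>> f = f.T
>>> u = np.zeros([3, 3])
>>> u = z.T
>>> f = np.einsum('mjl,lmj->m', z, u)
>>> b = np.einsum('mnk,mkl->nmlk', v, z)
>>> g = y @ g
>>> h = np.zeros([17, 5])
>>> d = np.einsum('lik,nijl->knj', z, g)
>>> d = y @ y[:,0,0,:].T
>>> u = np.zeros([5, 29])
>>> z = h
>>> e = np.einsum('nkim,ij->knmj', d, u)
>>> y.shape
(7, 3, 5, 13)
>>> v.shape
(3, 3, 3)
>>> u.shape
(5, 29)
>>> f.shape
(3,)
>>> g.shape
(7, 3, 5, 3)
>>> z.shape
(17, 5)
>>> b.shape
(3, 3, 11, 3)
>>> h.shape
(17, 5)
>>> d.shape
(7, 3, 5, 7)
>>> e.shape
(3, 7, 7, 29)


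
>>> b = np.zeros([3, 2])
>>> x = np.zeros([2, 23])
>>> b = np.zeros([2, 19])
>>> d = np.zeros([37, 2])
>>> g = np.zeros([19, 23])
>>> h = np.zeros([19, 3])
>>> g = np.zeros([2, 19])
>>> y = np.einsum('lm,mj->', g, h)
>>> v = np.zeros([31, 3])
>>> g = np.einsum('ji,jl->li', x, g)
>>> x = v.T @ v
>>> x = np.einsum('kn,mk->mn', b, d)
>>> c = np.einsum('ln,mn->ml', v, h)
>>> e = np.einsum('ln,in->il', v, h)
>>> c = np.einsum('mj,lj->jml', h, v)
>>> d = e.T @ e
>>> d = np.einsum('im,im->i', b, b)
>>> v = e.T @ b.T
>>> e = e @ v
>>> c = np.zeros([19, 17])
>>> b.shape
(2, 19)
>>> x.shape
(37, 19)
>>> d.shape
(2,)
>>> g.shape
(19, 23)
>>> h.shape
(19, 3)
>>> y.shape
()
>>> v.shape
(31, 2)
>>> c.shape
(19, 17)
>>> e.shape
(19, 2)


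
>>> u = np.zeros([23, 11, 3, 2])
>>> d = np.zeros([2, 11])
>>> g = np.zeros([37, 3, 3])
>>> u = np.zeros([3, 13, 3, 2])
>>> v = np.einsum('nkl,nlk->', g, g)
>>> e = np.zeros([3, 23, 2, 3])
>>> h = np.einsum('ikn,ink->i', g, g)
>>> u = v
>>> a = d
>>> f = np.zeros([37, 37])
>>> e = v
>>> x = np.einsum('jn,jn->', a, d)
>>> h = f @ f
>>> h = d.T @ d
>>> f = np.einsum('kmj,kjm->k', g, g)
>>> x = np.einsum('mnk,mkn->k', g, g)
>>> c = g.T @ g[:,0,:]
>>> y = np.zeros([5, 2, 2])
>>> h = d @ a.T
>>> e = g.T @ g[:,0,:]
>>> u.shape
()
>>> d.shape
(2, 11)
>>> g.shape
(37, 3, 3)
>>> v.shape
()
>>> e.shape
(3, 3, 3)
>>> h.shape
(2, 2)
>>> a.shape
(2, 11)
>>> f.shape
(37,)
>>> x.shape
(3,)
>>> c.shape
(3, 3, 3)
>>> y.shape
(5, 2, 2)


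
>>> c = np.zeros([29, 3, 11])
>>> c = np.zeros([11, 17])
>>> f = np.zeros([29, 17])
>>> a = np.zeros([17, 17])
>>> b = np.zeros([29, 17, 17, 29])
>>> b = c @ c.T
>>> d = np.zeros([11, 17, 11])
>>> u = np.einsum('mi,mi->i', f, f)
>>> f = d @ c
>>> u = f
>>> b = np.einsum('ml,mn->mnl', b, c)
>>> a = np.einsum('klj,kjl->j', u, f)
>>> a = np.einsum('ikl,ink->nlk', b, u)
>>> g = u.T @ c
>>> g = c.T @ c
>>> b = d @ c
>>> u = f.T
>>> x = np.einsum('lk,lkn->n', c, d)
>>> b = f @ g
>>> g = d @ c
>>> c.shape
(11, 17)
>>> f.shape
(11, 17, 17)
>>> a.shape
(17, 11, 17)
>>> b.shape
(11, 17, 17)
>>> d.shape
(11, 17, 11)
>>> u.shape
(17, 17, 11)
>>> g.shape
(11, 17, 17)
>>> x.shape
(11,)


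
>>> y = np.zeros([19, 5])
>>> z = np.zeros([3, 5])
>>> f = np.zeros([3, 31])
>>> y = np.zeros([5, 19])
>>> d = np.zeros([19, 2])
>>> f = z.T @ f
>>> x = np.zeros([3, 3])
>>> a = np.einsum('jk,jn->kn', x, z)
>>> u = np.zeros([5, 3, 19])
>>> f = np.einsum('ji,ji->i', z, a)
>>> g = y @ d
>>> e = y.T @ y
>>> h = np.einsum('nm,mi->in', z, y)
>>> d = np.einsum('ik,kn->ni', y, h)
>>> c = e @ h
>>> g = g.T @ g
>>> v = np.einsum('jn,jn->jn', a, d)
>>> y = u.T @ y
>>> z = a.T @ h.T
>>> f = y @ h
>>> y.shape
(19, 3, 19)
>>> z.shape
(5, 19)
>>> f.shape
(19, 3, 3)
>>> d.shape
(3, 5)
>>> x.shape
(3, 3)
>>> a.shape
(3, 5)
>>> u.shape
(5, 3, 19)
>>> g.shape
(2, 2)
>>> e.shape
(19, 19)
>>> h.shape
(19, 3)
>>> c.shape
(19, 3)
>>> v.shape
(3, 5)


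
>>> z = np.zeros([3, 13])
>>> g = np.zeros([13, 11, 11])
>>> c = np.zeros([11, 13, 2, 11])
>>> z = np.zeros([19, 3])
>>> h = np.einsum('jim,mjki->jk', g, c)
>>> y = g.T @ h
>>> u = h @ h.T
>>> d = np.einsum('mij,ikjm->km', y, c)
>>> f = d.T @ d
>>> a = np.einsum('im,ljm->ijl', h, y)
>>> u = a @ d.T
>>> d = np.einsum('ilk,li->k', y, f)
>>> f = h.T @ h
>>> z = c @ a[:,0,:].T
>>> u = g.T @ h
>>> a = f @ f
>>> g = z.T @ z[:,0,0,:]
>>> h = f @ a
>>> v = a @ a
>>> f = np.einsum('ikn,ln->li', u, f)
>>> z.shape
(11, 13, 2, 13)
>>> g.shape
(13, 2, 13, 13)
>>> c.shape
(11, 13, 2, 11)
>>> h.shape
(2, 2)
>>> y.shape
(11, 11, 2)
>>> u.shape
(11, 11, 2)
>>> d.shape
(2,)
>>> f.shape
(2, 11)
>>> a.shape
(2, 2)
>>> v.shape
(2, 2)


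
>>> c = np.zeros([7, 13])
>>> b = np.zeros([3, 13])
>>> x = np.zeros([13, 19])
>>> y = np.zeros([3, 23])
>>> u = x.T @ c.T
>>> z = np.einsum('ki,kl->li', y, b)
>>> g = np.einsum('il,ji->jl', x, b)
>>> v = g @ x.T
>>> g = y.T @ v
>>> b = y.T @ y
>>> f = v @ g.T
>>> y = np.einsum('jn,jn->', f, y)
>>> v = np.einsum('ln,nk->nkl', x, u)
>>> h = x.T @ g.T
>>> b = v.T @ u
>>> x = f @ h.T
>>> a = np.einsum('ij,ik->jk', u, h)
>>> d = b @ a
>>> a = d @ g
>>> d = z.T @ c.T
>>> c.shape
(7, 13)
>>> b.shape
(13, 7, 7)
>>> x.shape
(3, 19)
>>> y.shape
()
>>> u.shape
(19, 7)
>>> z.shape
(13, 23)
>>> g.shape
(23, 13)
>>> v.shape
(19, 7, 13)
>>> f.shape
(3, 23)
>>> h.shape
(19, 23)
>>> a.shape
(13, 7, 13)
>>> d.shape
(23, 7)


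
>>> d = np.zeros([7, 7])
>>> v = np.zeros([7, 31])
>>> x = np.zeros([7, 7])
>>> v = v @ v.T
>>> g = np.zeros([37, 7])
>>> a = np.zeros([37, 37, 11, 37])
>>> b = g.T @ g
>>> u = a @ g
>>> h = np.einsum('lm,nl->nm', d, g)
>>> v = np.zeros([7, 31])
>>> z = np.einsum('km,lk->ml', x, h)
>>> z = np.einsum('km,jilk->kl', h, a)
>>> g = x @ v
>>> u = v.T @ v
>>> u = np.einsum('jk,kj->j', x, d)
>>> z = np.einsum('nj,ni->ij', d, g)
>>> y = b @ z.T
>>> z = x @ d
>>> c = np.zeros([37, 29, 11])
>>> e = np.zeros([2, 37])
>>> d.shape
(7, 7)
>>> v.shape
(7, 31)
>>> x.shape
(7, 7)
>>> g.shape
(7, 31)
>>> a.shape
(37, 37, 11, 37)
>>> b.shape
(7, 7)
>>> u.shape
(7,)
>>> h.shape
(37, 7)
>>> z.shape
(7, 7)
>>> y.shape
(7, 31)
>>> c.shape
(37, 29, 11)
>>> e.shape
(2, 37)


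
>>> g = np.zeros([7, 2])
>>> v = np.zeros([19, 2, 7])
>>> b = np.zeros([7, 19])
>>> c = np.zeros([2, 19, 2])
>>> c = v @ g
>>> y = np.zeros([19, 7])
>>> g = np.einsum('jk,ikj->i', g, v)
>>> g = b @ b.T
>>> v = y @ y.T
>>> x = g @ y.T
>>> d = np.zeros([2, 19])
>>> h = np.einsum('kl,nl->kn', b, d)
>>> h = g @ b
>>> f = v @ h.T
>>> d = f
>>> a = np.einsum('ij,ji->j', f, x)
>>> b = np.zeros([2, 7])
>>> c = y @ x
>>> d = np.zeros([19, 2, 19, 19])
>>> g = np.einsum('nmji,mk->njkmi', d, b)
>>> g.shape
(19, 19, 7, 2, 19)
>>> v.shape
(19, 19)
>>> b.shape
(2, 7)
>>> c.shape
(19, 19)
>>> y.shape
(19, 7)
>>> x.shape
(7, 19)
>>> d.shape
(19, 2, 19, 19)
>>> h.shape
(7, 19)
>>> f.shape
(19, 7)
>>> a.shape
(7,)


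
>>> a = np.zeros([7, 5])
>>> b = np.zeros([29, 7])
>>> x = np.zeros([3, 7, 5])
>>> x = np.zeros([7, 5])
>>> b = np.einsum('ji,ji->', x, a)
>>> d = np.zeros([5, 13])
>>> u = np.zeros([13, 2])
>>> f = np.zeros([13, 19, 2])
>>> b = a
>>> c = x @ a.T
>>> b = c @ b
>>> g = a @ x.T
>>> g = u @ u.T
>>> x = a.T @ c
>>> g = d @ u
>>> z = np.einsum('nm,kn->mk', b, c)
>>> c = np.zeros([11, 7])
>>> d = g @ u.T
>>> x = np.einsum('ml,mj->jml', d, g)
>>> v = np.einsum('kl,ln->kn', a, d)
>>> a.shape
(7, 5)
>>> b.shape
(7, 5)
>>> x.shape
(2, 5, 13)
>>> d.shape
(5, 13)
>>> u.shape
(13, 2)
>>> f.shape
(13, 19, 2)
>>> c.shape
(11, 7)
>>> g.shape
(5, 2)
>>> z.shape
(5, 7)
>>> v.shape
(7, 13)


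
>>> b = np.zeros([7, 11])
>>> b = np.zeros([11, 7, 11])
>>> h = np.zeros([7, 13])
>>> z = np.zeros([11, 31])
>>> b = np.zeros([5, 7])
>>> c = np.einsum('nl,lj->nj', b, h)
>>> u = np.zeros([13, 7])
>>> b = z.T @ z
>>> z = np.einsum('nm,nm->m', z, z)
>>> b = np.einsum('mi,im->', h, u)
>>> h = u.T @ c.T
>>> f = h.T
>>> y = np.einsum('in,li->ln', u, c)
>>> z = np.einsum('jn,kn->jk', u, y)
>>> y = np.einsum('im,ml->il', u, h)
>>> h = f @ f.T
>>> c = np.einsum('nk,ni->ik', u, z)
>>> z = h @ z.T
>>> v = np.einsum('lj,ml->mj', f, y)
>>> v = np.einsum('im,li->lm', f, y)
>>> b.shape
()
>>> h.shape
(5, 5)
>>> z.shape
(5, 13)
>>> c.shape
(5, 7)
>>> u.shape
(13, 7)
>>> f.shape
(5, 7)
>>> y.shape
(13, 5)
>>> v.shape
(13, 7)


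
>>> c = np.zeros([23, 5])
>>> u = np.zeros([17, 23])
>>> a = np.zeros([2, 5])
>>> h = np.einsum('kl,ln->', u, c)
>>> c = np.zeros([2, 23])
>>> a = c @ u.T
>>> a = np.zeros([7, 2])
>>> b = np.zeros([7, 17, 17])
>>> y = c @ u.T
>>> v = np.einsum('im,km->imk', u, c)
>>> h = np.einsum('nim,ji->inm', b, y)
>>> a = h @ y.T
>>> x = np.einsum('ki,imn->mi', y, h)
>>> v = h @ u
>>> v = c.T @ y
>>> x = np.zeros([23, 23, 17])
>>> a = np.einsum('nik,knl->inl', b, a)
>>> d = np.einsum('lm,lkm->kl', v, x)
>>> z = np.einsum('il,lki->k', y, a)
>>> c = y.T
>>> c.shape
(17, 2)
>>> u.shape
(17, 23)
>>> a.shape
(17, 7, 2)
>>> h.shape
(17, 7, 17)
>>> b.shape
(7, 17, 17)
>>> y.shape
(2, 17)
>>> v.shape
(23, 17)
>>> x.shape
(23, 23, 17)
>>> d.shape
(23, 23)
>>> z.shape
(7,)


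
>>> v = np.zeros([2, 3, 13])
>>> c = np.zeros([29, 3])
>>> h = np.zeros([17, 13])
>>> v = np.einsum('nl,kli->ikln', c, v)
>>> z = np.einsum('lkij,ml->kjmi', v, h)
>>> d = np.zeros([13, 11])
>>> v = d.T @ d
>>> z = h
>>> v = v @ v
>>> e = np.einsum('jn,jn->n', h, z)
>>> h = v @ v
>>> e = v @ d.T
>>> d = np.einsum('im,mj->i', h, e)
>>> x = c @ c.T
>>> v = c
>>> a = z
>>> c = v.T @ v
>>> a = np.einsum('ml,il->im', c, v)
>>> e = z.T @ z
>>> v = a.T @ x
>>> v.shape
(3, 29)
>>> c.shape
(3, 3)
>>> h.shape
(11, 11)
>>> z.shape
(17, 13)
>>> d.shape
(11,)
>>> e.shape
(13, 13)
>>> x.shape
(29, 29)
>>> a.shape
(29, 3)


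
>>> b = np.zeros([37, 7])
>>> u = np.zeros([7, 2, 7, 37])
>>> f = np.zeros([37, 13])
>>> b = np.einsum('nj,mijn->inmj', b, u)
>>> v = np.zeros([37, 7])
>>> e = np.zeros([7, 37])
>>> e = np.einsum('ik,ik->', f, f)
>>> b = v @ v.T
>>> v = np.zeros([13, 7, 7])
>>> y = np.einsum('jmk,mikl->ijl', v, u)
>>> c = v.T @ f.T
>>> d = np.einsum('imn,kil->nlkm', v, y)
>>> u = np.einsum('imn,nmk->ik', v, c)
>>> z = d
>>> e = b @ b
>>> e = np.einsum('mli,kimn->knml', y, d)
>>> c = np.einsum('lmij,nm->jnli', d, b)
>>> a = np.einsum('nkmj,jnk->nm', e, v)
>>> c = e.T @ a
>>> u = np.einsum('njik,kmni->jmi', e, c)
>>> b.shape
(37, 37)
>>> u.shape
(7, 2, 2)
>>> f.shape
(37, 13)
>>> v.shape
(13, 7, 7)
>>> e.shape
(7, 7, 2, 13)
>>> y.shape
(2, 13, 37)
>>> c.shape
(13, 2, 7, 2)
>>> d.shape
(7, 37, 2, 7)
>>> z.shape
(7, 37, 2, 7)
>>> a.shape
(7, 2)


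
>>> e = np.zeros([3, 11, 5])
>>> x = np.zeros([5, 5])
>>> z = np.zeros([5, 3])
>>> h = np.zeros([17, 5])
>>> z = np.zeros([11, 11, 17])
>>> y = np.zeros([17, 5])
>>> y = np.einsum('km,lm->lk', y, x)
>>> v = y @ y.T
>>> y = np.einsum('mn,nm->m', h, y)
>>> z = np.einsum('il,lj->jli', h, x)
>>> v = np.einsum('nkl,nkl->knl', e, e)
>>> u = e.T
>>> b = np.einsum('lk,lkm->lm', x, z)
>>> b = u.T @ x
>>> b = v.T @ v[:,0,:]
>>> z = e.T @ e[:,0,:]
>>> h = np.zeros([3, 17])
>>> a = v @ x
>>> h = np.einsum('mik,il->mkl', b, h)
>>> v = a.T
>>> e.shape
(3, 11, 5)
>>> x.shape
(5, 5)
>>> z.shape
(5, 11, 5)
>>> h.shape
(5, 5, 17)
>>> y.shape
(17,)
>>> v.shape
(5, 3, 11)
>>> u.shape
(5, 11, 3)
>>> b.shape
(5, 3, 5)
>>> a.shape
(11, 3, 5)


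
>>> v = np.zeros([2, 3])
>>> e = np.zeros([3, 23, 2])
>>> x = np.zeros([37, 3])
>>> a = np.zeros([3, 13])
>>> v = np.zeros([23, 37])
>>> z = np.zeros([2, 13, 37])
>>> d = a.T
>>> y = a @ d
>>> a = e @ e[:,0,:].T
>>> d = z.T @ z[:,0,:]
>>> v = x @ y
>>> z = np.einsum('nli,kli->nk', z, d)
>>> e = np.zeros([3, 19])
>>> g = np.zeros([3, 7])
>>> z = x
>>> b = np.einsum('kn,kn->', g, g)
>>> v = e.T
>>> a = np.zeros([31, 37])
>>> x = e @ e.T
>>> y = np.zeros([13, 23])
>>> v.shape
(19, 3)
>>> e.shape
(3, 19)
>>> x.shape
(3, 3)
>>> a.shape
(31, 37)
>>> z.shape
(37, 3)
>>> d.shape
(37, 13, 37)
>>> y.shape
(13, 23)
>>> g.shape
(3, 7)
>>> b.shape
()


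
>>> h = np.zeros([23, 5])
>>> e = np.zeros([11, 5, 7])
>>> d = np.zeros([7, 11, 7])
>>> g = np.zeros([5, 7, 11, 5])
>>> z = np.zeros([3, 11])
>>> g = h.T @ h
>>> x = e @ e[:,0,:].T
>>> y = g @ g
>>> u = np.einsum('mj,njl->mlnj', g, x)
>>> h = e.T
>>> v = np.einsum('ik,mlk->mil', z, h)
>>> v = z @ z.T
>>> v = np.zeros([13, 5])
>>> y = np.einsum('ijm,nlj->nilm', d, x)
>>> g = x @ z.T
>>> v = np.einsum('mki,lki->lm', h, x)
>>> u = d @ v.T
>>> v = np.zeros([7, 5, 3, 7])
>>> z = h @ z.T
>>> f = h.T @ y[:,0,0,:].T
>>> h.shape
(7, 5, 11)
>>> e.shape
(11, 5, 7)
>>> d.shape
(7, 11, 7)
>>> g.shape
(11, 5, 3)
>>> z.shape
(7, 5, 3)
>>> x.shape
(11, 5, 11)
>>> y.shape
(11, 7, 5, 7)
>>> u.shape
(7, 11, 11)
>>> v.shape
(7, 5, 3, 7)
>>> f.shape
(11, 5, 11)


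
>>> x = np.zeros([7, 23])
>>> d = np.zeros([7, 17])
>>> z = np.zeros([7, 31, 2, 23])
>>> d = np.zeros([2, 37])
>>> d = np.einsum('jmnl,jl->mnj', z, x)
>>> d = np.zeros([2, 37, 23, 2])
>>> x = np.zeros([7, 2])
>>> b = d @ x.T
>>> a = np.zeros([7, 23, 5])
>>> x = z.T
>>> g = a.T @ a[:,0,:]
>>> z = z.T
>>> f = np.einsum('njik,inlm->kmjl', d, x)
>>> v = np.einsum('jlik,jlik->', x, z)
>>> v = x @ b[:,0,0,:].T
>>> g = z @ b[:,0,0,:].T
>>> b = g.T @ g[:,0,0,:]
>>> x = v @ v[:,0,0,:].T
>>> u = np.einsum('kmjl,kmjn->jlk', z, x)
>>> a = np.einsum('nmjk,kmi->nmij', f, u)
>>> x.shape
(23, 2, 31, 23)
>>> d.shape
(2, 37, 23, 2)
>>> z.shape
(23, 2, 31, 7)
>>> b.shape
(2, 31, 2, 2)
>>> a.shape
(2, 7, 23, 37)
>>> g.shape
(23, 2, 31, 2)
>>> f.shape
(2, 7, 37, 31)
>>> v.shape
(23, 2, 31, 2)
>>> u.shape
(31, 7, 23)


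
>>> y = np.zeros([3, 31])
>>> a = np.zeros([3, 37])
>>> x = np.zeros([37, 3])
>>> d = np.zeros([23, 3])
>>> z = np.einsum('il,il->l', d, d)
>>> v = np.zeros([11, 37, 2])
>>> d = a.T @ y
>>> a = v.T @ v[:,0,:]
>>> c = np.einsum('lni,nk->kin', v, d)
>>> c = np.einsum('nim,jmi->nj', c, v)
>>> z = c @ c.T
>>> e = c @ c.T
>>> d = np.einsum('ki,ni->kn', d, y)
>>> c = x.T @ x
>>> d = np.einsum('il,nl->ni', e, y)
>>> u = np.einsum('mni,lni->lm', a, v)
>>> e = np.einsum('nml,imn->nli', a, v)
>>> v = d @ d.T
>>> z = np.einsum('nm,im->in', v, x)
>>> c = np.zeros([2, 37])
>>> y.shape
(3, 31)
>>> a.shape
(2, 37, 2)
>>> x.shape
(37, 3)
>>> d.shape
(3, 31)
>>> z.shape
(37, 3)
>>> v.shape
(3, 3)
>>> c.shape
(2, 37)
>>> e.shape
(2, 2, 11)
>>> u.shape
(11, 2)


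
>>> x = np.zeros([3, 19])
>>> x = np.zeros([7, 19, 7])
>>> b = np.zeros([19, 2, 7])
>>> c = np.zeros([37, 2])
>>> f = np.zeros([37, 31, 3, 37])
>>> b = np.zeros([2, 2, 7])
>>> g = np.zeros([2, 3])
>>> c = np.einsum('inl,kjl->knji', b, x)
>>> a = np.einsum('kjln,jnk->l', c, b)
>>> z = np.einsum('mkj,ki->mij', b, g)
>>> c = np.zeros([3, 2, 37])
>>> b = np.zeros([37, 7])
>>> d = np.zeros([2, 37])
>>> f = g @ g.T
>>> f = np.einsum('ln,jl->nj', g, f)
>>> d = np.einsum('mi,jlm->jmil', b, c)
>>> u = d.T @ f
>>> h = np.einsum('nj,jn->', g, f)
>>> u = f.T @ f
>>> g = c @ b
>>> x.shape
(7, 19, 7)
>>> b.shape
(37, 7)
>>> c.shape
(3, 2, 37)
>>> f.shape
(3, 2)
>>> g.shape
(3, 2, 7)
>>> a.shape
(19,)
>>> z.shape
(2, 3, 7)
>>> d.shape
(3, 37, 7, 2)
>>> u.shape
(2, 2)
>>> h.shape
()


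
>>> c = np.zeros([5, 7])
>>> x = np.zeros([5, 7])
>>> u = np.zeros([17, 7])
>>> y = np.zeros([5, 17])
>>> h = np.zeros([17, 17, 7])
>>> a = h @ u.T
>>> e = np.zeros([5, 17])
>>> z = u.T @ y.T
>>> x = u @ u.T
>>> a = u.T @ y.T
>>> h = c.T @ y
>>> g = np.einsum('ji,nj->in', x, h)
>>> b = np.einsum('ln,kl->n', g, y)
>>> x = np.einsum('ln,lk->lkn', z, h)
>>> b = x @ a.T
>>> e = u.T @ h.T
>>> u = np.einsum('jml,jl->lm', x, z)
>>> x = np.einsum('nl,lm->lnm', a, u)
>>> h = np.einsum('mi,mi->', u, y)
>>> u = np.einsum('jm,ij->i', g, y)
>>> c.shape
(5, 7)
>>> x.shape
(5, 7, 17)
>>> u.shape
(5,)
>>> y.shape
(5, 17)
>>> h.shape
()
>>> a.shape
(7, 5)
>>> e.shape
(7, 7)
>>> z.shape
(7, 5)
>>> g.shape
(17, 7)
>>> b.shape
(7, 17, 7)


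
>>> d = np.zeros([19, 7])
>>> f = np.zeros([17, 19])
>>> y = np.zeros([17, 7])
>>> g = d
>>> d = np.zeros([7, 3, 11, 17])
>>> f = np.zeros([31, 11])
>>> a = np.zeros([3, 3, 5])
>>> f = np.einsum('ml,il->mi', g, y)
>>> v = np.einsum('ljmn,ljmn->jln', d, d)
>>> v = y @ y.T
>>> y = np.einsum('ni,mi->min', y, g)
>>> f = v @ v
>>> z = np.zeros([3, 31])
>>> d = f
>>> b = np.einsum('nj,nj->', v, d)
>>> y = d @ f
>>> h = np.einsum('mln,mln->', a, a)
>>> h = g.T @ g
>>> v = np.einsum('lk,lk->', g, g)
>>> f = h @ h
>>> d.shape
(17, 17)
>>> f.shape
(7, 7)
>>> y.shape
(17, 17)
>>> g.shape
(19, 7)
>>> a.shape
(3, 3, 5)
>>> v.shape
()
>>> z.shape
(3, 31)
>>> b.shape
()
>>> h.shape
(7, 7)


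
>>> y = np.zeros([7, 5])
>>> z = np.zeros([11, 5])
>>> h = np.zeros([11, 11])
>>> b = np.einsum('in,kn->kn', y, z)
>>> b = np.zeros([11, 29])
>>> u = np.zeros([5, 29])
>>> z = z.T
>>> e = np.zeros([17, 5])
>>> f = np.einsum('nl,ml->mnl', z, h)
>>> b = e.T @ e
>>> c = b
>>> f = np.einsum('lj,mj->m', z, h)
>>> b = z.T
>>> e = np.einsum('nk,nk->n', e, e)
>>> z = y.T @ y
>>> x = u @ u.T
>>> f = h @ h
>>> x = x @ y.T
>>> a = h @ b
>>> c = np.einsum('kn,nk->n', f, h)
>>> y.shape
(7, 5)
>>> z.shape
(5, 5)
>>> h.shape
(11, 11)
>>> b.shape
(11, 5)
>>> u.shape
(5, 29)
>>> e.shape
(17,)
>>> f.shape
(11, 11)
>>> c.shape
(11,)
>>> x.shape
(5, 7)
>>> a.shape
(11, 5)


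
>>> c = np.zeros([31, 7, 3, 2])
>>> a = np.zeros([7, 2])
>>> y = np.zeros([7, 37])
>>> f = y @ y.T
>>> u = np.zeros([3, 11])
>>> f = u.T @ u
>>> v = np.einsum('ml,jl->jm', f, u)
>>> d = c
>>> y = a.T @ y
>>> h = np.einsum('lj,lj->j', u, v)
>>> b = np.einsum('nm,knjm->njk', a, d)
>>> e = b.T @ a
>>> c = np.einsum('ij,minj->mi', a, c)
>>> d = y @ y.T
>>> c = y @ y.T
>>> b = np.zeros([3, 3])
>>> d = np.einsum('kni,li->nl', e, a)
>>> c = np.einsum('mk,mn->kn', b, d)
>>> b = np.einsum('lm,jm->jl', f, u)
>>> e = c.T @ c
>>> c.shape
(3, 7)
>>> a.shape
(7, 2)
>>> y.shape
(2, 37)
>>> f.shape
(11, 11)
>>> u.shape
(3, 11)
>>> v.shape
(3, 11)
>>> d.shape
(3, 7)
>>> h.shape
(11,)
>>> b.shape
(3, 11)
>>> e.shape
(7, 7)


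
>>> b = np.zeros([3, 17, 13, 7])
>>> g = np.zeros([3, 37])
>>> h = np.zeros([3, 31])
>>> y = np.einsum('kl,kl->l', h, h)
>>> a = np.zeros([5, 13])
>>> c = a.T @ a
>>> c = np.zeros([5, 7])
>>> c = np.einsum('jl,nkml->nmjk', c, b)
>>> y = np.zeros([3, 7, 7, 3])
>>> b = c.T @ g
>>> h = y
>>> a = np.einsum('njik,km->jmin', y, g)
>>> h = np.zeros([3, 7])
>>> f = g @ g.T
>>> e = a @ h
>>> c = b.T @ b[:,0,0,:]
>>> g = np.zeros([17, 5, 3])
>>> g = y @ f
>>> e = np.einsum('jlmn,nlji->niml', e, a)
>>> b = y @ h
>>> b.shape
(3, 7, 7, 7)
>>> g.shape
(3, 7, 7, 3)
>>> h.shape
(3, 7)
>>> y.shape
(3, 7, 7, 3)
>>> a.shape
(7, 37, 7, 3)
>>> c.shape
(37, 13, 5, 37)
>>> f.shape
(3, 3)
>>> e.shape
(7, 3, 7, 37)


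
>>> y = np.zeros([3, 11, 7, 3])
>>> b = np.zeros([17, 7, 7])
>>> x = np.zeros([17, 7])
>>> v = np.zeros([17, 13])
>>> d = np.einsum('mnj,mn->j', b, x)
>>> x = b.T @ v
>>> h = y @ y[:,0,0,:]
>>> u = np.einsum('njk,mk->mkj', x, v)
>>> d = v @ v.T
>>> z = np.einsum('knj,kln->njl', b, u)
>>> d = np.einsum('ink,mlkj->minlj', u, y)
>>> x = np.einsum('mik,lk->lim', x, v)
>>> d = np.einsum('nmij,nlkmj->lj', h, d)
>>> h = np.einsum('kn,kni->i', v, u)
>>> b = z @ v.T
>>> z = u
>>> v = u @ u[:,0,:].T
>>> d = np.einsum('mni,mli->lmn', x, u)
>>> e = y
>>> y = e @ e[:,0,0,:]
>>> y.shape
(3, 11, 7, 3)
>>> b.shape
(7, 7, 17)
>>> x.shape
(17, 7, 7)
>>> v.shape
(17, 13, 17)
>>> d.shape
(13, 17, 7)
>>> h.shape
(7,)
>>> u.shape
(17, 13, 7)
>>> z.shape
(17, 13, 7)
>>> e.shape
(3, 11, 7, 3)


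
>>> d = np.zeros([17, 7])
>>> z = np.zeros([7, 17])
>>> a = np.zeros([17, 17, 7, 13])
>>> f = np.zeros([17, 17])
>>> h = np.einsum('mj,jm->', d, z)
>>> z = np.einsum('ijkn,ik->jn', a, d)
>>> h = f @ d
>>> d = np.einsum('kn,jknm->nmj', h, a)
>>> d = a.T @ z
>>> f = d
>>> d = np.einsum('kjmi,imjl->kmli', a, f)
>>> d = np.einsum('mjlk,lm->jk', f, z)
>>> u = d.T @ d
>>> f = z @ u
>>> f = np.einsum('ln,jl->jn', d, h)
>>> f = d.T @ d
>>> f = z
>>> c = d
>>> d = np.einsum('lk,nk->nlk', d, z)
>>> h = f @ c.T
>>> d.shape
(17, 7, 13)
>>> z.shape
(17, 13)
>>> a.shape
(17, 17, 7, 13)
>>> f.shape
(17, 13)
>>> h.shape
(17, 7)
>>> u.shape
(13, 13)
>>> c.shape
(7, 13)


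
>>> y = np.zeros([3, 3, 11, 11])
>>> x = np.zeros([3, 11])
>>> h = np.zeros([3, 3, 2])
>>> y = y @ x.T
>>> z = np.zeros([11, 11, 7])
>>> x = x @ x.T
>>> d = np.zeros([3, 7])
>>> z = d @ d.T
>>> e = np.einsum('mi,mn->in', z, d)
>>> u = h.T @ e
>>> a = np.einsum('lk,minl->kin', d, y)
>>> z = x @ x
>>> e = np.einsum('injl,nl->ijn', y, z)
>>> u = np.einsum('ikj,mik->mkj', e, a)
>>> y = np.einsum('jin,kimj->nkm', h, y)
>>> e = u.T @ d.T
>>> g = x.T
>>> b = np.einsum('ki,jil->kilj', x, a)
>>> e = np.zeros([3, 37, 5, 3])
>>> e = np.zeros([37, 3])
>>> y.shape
(2, 3, 11)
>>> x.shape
(3, 3)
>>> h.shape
(3, 3, 2)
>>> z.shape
(3, 3)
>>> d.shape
(3, 7)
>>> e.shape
(37, 3)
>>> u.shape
(7, 11, 3)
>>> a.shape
(7, 3, 11)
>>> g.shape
(3, 3)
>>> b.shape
(3, 3, 11, 7)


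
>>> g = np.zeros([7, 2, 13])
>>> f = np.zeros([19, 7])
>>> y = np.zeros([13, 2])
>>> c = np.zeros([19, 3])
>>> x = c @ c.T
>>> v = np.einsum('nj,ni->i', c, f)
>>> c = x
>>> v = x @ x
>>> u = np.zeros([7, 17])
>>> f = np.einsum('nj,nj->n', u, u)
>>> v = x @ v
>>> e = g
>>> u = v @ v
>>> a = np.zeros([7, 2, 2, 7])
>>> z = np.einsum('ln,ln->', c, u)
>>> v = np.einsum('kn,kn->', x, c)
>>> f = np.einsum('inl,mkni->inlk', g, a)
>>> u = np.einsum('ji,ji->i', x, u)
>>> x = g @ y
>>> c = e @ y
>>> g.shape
(7, 2, 13)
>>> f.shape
(7, 2, 13, 2)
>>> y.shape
(13, 2)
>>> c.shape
(7, 2, 2)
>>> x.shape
(7, 2, 2)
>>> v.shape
()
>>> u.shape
(19,)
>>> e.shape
(7, 2, 13)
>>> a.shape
(7, 2, 2, 7)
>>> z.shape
()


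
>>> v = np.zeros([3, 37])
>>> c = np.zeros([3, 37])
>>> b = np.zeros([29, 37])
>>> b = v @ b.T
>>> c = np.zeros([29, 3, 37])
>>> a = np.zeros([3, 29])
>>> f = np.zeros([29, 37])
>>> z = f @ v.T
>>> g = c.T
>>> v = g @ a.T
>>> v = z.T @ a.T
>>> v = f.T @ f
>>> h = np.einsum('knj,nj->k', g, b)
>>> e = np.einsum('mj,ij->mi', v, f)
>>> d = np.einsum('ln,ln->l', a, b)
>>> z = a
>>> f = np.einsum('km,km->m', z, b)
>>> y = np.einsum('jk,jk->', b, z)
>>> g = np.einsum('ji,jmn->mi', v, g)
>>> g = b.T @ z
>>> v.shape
(37, 37)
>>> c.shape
(29, 3, 37)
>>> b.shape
(3, 29)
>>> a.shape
(3, 29)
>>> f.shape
(29,)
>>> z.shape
(3, 29)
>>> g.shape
(29, 29)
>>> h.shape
(37,)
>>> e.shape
(37, 29)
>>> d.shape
(3,)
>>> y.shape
()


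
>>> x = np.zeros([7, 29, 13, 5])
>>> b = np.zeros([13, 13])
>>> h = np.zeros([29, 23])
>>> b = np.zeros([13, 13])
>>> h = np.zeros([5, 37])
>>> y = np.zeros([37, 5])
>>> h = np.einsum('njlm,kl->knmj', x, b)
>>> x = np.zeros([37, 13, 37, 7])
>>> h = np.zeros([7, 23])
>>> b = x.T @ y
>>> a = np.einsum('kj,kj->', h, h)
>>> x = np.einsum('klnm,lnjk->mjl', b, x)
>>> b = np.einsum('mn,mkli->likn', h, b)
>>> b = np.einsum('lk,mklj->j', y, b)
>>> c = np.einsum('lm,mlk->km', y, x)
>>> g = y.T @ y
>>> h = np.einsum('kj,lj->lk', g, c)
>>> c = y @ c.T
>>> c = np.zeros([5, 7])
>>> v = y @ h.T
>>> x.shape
(5, 37, 37)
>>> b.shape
(23,)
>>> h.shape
(37, 5)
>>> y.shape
(37, 5)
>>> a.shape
()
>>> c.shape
(5, 7)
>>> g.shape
(5, 5)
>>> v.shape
(37, 37)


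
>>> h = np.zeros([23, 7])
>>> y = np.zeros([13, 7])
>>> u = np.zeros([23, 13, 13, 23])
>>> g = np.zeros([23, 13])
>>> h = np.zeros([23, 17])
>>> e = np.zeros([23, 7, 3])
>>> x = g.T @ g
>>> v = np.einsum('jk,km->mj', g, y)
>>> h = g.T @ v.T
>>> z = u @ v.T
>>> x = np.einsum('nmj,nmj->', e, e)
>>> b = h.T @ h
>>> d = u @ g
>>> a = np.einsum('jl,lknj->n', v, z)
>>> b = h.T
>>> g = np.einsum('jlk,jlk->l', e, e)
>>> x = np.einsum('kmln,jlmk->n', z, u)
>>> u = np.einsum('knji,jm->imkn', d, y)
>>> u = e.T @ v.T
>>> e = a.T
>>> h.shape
(13, 7)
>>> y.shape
(13, 7)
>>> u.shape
(3, 7, 7)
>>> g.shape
(7,)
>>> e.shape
(13,)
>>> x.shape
(7,)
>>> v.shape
(7, 23)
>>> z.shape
(23, 13, 13, 7)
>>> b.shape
(7, 13)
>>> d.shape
(23, 13, 13, 13)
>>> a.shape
(13,)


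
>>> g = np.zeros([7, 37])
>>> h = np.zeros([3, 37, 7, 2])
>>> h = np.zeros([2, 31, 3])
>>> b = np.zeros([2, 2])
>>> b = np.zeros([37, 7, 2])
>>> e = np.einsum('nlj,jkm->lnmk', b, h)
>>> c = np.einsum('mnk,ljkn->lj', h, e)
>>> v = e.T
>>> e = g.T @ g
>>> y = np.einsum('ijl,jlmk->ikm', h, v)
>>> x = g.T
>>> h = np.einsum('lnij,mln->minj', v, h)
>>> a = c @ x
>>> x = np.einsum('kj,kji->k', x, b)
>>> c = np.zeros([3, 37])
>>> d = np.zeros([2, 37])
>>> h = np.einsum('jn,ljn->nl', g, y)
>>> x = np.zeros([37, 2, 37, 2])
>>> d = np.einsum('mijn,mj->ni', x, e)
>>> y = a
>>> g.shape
(7, 37)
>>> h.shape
(37, 2)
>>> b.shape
(37, 7, 2)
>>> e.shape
(37, 37)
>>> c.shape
(3, 37)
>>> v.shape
(31, 3, 37, 7)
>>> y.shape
(7, 7)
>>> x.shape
(37, 2, 37, 2)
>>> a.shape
(7, 7)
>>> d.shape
(2, 2)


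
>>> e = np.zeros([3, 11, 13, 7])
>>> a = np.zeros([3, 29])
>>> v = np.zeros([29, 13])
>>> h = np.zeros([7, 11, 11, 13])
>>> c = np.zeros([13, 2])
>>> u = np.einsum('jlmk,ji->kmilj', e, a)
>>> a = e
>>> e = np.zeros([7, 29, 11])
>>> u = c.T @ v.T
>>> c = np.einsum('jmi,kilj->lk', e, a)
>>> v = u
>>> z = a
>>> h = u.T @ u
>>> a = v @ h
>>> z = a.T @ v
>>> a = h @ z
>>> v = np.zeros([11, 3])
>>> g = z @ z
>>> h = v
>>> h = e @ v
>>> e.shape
(7, 29, 11)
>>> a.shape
(29, 29)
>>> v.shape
(11, 3)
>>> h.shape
(7, 29, 3)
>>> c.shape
(13, 3)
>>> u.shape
(2, 29)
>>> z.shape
(29, 29)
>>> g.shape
(29, 29)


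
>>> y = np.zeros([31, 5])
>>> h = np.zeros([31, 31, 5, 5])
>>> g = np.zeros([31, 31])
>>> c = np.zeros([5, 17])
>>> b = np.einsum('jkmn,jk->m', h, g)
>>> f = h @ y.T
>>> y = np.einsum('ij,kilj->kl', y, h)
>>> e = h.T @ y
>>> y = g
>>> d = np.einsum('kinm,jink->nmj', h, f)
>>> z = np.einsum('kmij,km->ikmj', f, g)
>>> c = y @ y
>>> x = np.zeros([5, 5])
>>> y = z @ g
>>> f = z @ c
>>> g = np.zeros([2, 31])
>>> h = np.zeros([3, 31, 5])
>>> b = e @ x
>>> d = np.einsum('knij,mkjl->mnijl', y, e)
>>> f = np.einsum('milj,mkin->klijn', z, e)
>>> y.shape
(5, 31, 31, 31)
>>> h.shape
(3, 31, 5)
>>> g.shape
(2, 31)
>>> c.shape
(31, 31)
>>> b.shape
(5, 5, 31, 5)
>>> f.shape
(5, 31, 31, 31, 5)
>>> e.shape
(5, 5, 31, 5)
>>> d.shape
(5, 31, 31, 31, 5)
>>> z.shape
(5, 31, 31, 31)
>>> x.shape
(5, 5)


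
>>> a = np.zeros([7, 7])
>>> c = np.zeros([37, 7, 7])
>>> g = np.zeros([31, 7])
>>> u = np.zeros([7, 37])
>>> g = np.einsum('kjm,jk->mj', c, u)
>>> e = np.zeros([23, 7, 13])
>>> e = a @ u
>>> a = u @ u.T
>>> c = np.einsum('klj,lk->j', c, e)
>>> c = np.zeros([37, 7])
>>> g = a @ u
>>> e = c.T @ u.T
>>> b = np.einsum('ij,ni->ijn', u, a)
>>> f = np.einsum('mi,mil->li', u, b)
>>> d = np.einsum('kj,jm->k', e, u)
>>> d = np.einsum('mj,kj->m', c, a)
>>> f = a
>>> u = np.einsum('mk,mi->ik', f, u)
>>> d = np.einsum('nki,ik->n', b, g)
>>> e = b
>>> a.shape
(7, 7)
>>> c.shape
(37, 7)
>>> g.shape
(7, 37)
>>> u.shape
(37, 7)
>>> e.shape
(7, 37, 7)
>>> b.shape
(7, 37, 7)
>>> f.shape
(7, 7)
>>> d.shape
(7,)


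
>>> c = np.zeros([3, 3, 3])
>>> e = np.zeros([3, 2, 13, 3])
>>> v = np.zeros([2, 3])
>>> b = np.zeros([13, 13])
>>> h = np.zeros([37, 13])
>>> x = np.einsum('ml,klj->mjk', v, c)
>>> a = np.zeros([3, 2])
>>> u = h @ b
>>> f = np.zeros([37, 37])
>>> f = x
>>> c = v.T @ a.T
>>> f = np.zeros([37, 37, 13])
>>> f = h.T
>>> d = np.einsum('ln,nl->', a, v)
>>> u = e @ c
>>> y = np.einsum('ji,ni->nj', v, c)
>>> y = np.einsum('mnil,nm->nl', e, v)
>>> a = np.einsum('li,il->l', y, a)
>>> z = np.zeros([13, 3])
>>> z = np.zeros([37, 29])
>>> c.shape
(3, 3)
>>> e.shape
(3, 2, 13, 3)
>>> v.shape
(2, 3)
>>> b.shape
(13, 13)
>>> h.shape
(37, 13)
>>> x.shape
(2, 3, 3)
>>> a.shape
(2,)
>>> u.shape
(3, 2, 13, 3)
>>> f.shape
(13, 37)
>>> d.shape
()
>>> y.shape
(2, 3)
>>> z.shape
(37, 29)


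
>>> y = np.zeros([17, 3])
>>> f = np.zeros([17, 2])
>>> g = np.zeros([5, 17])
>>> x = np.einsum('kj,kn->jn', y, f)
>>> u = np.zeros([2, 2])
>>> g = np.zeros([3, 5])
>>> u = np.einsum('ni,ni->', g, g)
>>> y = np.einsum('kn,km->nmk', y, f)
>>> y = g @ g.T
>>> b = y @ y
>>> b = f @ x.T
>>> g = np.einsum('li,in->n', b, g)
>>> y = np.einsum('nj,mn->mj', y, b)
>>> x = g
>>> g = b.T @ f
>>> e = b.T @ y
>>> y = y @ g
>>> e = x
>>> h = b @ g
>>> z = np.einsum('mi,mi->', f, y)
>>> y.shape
(17, 2)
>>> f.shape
(17, 2)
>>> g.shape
(3, 2)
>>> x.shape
(5,)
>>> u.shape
()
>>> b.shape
(17, 3)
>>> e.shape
(5,)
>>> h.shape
(17, 2)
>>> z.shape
()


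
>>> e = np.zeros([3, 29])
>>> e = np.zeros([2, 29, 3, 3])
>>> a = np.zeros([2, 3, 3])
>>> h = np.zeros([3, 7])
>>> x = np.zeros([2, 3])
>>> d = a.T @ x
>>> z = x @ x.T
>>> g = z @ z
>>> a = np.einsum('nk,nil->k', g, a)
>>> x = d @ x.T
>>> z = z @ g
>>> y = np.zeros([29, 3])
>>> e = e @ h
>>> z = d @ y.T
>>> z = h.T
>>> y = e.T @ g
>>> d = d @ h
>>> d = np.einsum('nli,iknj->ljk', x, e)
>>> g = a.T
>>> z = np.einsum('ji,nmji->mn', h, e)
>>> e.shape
(2, 29, 3, 7)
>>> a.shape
(2,)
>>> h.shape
(3, 7)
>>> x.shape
(3, 3, 2)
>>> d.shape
(3, 7, 29)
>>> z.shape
(29, 2)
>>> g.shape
(2,)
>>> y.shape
(7, 3, 29, 2)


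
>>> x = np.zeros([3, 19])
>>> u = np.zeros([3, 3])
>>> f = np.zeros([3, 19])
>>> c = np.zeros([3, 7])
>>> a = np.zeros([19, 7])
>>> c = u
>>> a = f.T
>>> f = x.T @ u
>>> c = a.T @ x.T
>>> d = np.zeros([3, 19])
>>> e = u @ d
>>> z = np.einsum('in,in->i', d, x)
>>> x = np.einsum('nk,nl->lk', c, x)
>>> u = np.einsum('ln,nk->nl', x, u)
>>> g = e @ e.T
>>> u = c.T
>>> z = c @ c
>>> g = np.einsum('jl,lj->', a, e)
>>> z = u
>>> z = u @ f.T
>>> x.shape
(19, 3)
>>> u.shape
(3, 3)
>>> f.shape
(19, 3)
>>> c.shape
(3, 3)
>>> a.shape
(19, 3)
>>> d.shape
(3, 19)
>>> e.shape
(3, 19)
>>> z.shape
(3, 19)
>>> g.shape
()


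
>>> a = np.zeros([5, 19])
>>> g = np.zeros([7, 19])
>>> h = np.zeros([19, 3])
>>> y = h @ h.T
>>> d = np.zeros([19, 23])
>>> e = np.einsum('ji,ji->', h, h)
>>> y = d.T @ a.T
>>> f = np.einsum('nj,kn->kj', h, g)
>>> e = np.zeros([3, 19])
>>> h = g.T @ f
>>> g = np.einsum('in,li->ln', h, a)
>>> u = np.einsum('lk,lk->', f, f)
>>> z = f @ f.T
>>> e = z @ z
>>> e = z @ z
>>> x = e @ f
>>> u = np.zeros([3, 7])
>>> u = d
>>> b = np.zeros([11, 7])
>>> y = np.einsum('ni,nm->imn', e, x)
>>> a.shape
(5, 19)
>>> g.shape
(5, 3)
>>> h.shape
(19, 3)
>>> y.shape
(7, 3, 7)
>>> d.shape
(19, 23)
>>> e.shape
(7, 7)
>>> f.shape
(7, 3)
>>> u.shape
(19, 23)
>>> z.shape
(7, 7)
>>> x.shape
(7, 3)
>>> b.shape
(11, 7)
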